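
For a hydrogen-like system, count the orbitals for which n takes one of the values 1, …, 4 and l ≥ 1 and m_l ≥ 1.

10

Per-shell orbital counts meeting the constraint:
n=2 → 1; n=3 → 3; n=4 → 6.
Total orbitals: 1 + 3 + 6 = 10.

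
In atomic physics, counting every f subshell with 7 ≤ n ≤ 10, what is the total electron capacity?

56

An f subshell (ℓ = 3) exists for every n ≥ 4, so shells n = 7, 8, 9, 10 each contribute one — 4 subshells.
Since each f subshell holds 2(2·3+1) = 14 electrons, the total is 4 × 14 = 56.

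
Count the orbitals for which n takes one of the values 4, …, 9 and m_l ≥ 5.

20

Per-shell orbital counts meeting the constraint:
n=6 → 1; n=7 → 3; n=8 → 6; n=9 → 10.
Total orbitals: 1 + 3 + 6 + 10 = 20.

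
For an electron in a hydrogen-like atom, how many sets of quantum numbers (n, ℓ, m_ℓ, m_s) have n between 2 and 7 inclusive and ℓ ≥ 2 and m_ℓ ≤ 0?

Go shell by shell, enumerating (ℓ, m_ℓ) with ℓ ≥ 2 and m_ℓ ≤ 0:
n=3 → 3; n=4 → 7; n=5 → 12; n=6 → 18; n=7 → 25.
Orbitals: 3 + 7 + 12 + 18 + 25 = 65. Including both spin states (m_s = ±1/2) gives 2 × 65 = 130 states.

130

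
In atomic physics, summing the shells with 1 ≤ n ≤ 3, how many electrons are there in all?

28

Shell n has n² orbitals: 1²=1 + 2²=4 + 3²=9 = 14 orbitals.
Two spin states per orbital: 2 × 14 = 28 electrons.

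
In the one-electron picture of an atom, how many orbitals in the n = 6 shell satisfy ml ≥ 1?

The n = 6 shell has l = 0 through 5; check each.
Contributions: l=1 → 1; l=2 → 2; l=3 → 3; l=4 → 4; l=5 → 5.
Total orbitals: 1 + 2 + 3 + 4 + 5 = 15.

15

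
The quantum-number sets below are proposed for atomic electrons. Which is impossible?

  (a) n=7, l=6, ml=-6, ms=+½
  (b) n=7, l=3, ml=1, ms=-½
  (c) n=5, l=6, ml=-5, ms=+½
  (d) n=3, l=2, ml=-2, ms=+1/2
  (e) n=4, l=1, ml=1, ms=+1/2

(c)

(c) has l = 6 ≥ n = 5, violating 0 ≤ l ≤ n−1.
The remaining sets (a), (b), (d), (e) satisfy all four rules.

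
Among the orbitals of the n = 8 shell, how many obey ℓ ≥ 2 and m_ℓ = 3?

The n = 8 shell has ℓ = 0 through 7; check each.
Per ℓ-value: ℓ=3 → 1; ℓ=4 → 1; ℓ=5 → 1; ℓ=6 → 1; ℓ=7 → 1.
Total orbitals: 1 + 1 + 1 + 1 + 1 = 5.

5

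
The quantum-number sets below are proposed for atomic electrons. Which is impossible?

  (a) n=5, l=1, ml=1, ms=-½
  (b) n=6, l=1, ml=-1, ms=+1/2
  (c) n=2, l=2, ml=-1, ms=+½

(c) has l = 2 ≥ n = 2, violating 0 ≤ l ≤ n−1.
The remaining sets (a), (b) satisfy all four rules.

(c)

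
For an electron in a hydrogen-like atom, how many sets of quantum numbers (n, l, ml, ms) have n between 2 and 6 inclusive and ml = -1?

30

Count contributing orbitals for each principal shell:
n=2 → 1; n=3 → 2; n=4 → 3; n=5 → 4; n=6 → 5.
Orbitals: 1 + 2 + 3 + 4 + 5 = 15. Including both spin states (ms = ±1/2) gives 2 × 15 = 30 states.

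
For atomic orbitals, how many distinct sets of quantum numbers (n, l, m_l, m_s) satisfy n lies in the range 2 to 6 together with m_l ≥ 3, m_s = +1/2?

Per-shell orbital counts meeting the constraint:
n=4 → 1; n=5 → 3; n=6 → 6.
Orbitals: 1 + 3 + 6 = 10. With m_s fixed to +1/2 there is one state per orbital, so 10 states.

10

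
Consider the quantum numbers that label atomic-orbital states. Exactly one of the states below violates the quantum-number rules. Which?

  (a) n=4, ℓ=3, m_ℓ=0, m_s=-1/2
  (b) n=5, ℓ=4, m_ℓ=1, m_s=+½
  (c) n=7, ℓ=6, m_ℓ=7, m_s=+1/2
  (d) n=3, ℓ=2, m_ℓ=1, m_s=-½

(c)

(c) has |m_ℓ| = 7 > ℓ = 6, violating −ℓ ≤ m_ℓ ≤ ℓ.
The remaining sets (a), (b), (d) satisfy all four rules.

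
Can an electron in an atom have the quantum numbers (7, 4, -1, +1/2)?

n = 7 is a positive integer. l = 4 satisfies 0 ≤ l ≤ n−1 = 6. m_l = -1 lies in the range −l … +l (here −4 … 4). m_s = +1/2 is one of ±1/2.
All four constraints are satisfied.

Valid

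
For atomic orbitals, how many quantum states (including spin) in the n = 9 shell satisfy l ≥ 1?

160

Go through l = 0, …, 8 (the values permitted for n = 9).
Orbitals with l ≥ 1, by l: l=1 → 3; l=2 → 5; l=3 → 7; l=4 → 9; l=5 → 11; l=6 → 13; l=7 → 15; l=8 → 17.
Orbitals: 3 + 5 + 7 + 9 + 11 + 13 + 15 + 17 = 80. Each orbital carries two spin states, so 80 × 2 = 160 states.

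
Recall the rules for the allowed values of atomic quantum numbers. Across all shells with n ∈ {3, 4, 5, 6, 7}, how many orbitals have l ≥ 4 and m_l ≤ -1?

Go shell by shell, enumerating (l, m_l) with l ≥ 4 and m_l ≤ -1:
n=5 → 4; n=6 → 9; n=7 → 15.
Total orbitals: 4 + 9 + 15 = 28.

28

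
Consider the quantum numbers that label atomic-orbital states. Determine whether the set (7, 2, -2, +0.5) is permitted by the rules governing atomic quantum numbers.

n = 7 is a positive integer. l = 2 satisfies 0 ≤ l ≤ n−1 = 6. m_l = -2 lies in the range −l … +l (here −2 … 2). m_s = +1/2 is one of ±1/2.
All four constraints are satisfied.

Yes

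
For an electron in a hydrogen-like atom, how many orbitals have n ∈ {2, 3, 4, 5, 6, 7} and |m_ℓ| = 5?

6

Go shell by shell, enumerating (ℓ, m_ℓ) with |m_ℓ| = 5:
n=6 → 2; n=7 → 4.
Total orbitals: 2 + 4 = 6.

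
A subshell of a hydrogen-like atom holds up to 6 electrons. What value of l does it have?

2(2l+1) = 6 ⇒ 2l+1 = 3 ⇒ l = 1.

l = 1 (p)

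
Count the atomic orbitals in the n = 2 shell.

The n = 2 shell contains n² = 2² = 4 orbitals.

4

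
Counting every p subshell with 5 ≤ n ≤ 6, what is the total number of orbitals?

6

A p subshell (l = 1) exists for every n ≥ 2, so shells n = 5, 6 each contribute one — 2 subshells.
Since each p subshell has 2·1+1 = 3 orbitals, the total is 2 × 3 = 6.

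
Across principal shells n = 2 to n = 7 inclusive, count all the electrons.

278

Shell n has n² orbitals: 2²=4 + 3²=9 + 4²=16 + 5²=25 + 6²=36 + 7²=49 = 139 orbitals.
Two spin states per orbital: 2 × 139 = 278 electrons.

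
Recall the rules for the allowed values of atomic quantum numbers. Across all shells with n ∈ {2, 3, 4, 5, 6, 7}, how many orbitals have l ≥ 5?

35

Treat each shell separately and count matching orbitals:
n=6 → 11; n=7 → 24.
Total orbitals: 11 + 24 = 35.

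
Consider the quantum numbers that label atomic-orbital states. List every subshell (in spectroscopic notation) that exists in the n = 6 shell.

6s, 6p, 6d, 6f, 6g, 6h

For n = 6, l runs from 0 to 5. In spectroscopic notation l = 0,1,2,… ↔ s,p,d,f,g,h,i, so the subshells are 6s, 6p, 6d, 6f, 6g, 6h.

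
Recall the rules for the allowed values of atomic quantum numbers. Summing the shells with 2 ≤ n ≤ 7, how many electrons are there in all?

278

Shell n has n² orbitals: 2²=4 + 3²=9 + 4²=16 + 5²=25 + 6²=36 + 7²=49 = 139 orbitals.
Two spin states per orbital: 2 × 139 = 278 electrons.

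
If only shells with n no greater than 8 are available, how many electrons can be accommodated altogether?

Total orbitals = 1² + 2² + 3² + 4² + 5² + 6² + 7² + 8² = 204. Doubling for spin gives 408 electrons.

408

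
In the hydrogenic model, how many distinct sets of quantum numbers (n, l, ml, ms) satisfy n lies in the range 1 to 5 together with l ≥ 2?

Count contributing orbitals for each principal shell:
n=3 → 5; n=4 → 12; n=5 → 21.
Orbitals: 5 + 12 + 21 = 38. Including both spin states (ms = ±1/2) gives 2 × 38 = 76 states.

76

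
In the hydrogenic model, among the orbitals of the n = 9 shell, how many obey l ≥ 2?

77

With n = 9 the allowed l are 0, 1, …, 8.
Orbitals with l ≥ 2, by l: l=2 → 5; l=3 → 7; l=4 → 9; l=5 → 11; l=6 → 13; l=7 → 15; l=8 → 17.
Total orbitals: 5 + 7 + 9 + 11 + 13 + 15 + 17 = 77.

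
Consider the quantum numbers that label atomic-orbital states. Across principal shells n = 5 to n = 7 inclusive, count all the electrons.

220

Shell n has n² orbitals: 5²=25 + 6²=36 + 7²=49 = 110 orbitals.
Two spin states per orbital: 2 × 110 = 220 electrons.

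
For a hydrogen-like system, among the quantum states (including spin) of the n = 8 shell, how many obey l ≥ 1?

For n = 8, l ranges over 0 … 7.
Per l-value: l=1 → 3; l=2 → 5; l=3 → 7; l=4 → 9; l=5 → 11; l=6 → 13; l=7 → 15.
Orbitals: 3 + 5 + 7 + 9 + 11 + 13 + 15 = 63. Each orbital carries two spin states, so 63 × 2 = 126 states.

126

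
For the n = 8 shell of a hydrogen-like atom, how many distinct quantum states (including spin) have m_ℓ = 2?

12

With n = 8 the allowed ℓ are 0, 1, …, 7.
Contributions: ℓ=2 → 1; ℓ=3 → 1; ℓ=4 → 1; ℓ=5 → 1; ℓ=6 → 1; ℓ=7 → 1.
Orbitals: 1 + 1 + 1 + 1 + 1 + 1 = 6. Each orbital carries two spin states, so 6 × 2 = 12 states.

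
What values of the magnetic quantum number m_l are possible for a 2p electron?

The 2p subshell has l = 1, and m_l takes every integer from −l to +l. With l = 1 that gives the 3 values -1, 0, 1.

-1, 0, 1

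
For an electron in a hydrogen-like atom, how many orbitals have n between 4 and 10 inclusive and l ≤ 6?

273

Per-shell orbital counts meeting the constraint:
n=4 → 16; n=5 → 25; n=6 → 36; n=7 → 49; n=8 → 49; n=9 → 49; n=10 → 49.
Total orbitals: 16 + 25 + 36 + 49 + 49 + 49 + 49 = 273.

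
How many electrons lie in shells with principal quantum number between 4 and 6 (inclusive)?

Shell n has n² orbitals: 4²=16 + 5²=25 + 6²=36 = 77 orbitals.
Two spin states per orbital: 2 × 77 = 154 electrons.

154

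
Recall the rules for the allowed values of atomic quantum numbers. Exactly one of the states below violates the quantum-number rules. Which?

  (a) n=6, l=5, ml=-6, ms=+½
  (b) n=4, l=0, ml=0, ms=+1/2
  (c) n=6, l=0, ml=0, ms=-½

(a) has |ml| = 6 > l = 5, violating −l ≤ ml ≤ l.
The remaining sets (b), (c) satisfy all four rules.

(a)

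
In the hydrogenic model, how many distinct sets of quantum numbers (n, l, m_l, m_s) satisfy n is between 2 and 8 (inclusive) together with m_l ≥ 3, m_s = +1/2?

Treat each shell separately and count matching orbitals:
n=4 → 1; n=5 → 3; n=6 → 6; n=7 → 10; n=8 → 15.
Orbitals: 1 + 3 + 6 + 10 + 15 = 35. With m_s fixed to +1/2 there is one state per orbital, so 35 states.

35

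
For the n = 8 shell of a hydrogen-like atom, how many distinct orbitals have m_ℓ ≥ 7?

1

Go through ℓ = 0, …, 7 (the values permitted for n = 8).
The (ℓ, m_ℓ) pairs meeting m_ℓ ≥ 7 give: ℓ=7 → 1.
Total orbitals: 1.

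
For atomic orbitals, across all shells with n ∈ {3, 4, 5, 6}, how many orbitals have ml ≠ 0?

Treat each shell separately and count matching orbitals:
n=3 → 6; n=4 → 12; n=5 → 20; n=6 → 30.
Total orbitals: 6 + 12 + 20 + 30 = 68.

68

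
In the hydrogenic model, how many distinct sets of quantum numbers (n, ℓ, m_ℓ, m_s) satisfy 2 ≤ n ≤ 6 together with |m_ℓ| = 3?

24

Go shell by shell, enumerating (ℓ, m_ℓ) with |m_ℓ| = 3:
n=4 → 2; n=5 → 4; n=6 → 6.
Orbitals: 2 + 4 + 6 = 12. Including both spin states (m_s = ±1/2) gives 2 × 12 = 24 states.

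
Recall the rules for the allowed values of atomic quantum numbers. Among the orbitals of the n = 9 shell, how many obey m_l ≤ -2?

The (l, m_l) pairs meeting m_l ≤ -2 give: l=2 → 1; l=3 → 2; l=4 → 3; l=5 → 4; l=6 → 5; l=7 → 6; l=8 → 7.
Total orbitals: 1 + 2 + 3 + 4 + 5 + 6 + 7 = 28.

28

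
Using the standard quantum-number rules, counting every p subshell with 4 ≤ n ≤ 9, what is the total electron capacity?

36

A p subshell (ℓ = 1) exists for every n ≥ 2, so shells n = 4, 5, 6, 7, 8, 9 each contribute one — 6 subshells.
Since each p subshell holds 2(2·1+1) = 6 electrons, the total is 6 × 6 = 36.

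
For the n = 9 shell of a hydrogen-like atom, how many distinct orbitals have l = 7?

For n = 9, l ranges over 0 … 8.
Per l-value: l=7 → 15.
Total orbitals: 15.

15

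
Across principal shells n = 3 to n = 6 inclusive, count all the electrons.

172

Shell n has n² orbitals: 3²=9 + 4²=16 + 5²=25 + 6²=36 = 86 orbitals.
Two spin states per orbital: 2 × 86 = 172 electrons.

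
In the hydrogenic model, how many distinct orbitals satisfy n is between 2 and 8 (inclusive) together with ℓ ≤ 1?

Treat each shell separately and count matching orbitals:
n=2 → 4; n=3 → 4; n=4 → 4; n=5 → 4; n=6 → 4; n=7 → 4; n=8 → 4.
Total orbitals: 4 + 4 + 4 + 4 + 4 + 4 + 4 = 28.

28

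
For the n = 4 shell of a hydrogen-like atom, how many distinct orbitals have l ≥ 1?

Go through l = 0, …, 3 (the values permitted for n = 4).
Contributions: l=1 → 3; l=2 → 5; l=3 → 7.
Total orbitals: 3 + 5 + 7 = 15.

15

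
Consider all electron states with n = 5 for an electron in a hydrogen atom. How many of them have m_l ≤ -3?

Go through l = 0, …, 4 (the values permitted for n = 5).
The (l, m_l) pairs meeting m_l ≤ -3 give: l=3 → 1; l=4 → 2.
Orbitals: 1 + 2 = 3. Each orbital carries two spin states, so 3 × 2 = 6 states.

6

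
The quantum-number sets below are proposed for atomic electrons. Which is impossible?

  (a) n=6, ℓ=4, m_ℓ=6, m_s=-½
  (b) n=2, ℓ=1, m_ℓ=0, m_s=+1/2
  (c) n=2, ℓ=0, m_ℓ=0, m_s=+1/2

(a)

(a) has |m_ℓ| = 6 > ℓ = 4, violating −ℓ ≤ m_ℓ ≤ ℓ.
The remaining sets (b), (c) satisfy all four rules.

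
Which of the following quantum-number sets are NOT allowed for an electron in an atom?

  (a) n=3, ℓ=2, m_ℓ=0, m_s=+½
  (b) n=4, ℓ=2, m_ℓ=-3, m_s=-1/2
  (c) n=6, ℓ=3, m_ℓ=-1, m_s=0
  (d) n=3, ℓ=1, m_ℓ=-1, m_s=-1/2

(b) has |m_ℓ| = 3 > ℓ = 2, violating −ℓ ≤ m_ℓ ≤ ℓ.
(c) has m_s = 0, but an electron's spin must be ±1/2.
The remaining sets (a), (d) satisfy all four rules.

(b) and (c)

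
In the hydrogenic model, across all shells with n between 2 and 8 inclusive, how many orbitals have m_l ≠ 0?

Work shell by shell — for each n, count the (l, m_l) pairs that satisfy m_l ≠ 0:
n=2 → 2; n=3 → 6; n=4 → 12; n=5 → 20; n=6 → 30; n=7 → 42; n=8 → 56.
Total orbitals: 2 + 6 + 12 + 20 + 30 + 42 + 56 = 168.

168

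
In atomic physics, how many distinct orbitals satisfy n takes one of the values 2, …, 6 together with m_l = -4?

Work shell by shell — for each n, count the (l, m_l) pairs that satisfy m_l = -4:
n=5 → 1; n=6 → 2.
Total orbitals: 1 + 2 = 3.

3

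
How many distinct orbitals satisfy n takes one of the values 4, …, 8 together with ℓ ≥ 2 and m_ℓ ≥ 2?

55

Count contributing orbitals for each principal shell:
n=4 → 3; n=5 → 6; n=6 → 10; n=7 → 15; n=8 → 21.
Total orbitals: 3 + 6 + 10 + 15 + 21 = 55.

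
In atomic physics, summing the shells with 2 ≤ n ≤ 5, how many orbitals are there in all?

54

Shell n has n² orbitals: 2²=4 + 3²=9 + 4²=16 + 5²=25 = 54 orbitals.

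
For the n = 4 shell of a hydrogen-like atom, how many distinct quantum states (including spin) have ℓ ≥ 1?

Per ℓ-value: ℓ=1 → 3; ℓ=2 → 5; ℓ=3 → 7.
Orbitals: 3 + 5 + 7 = 15. Each orbital carries two spin states, so 15 × 2 = 30 states.

30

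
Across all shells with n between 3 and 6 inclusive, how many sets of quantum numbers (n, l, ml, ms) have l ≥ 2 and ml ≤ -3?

Count contributing orbitals for each principal shell:
n=4 → 1; n=5 → 3; n=6 → 6.
Orbitals: 1 + 3 + 6 = 10. Including both spin states (ms = ±1/2) gives 2 × 10 = 20 states.

20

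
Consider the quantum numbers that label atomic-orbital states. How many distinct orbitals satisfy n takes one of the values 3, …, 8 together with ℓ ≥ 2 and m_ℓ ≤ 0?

98

Go shell by shell, enumerating (ℓ, m_ℓ) with ℓ ≥ 2 and m_ℓ ≤ 0:
n=3 → 3; n=4 → 7; n=5 → 12; n=6 → 18; n=7 → 25; n=8 → 33.
Total orbitals: 3 + 7 + 12 + 18 + 25 + 33 = 98.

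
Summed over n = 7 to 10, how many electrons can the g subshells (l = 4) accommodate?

A g subshell (l = 4) exists for every n ≥ 5, so shells n = 7, 8, 9, 10 each contribute one — 4 subshells.
Since each g subshell holds 2(2·4+1) = 18 electrons, the total is 4 × 18 = 72.

72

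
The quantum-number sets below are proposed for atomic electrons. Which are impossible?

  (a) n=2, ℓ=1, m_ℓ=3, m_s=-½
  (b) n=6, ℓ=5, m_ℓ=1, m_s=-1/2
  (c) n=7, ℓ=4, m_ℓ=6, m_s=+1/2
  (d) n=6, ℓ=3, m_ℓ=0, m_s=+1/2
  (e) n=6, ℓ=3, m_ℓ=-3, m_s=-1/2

(a) has |m_ℓ| = 3 > ℓ = 1, violating −ℓ ≤ m_ℓ ≤ ℓ.
(c) has |m_ℓ| = 6 > ℓ = 4, violating −ℓ ≤ m_ℓ ≤ ℓ.
The remaining sets (b), (d), (e) satisfy all four rules.

(a) and (c)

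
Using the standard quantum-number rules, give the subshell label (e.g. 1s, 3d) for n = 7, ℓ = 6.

ℓ = 6 corresponds to the letter 'i', so the subshell is 7i.

7i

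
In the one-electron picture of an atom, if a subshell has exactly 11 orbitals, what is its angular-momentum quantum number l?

2l+1 = 11 gives l = 5.

l = 5 (h)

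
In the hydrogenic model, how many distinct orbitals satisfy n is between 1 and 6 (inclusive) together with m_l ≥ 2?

Per-shell orbital counts meeting the constraint:
n=3 → 1; n=4 → 3; n=5 → 6; n=6 → 10.
Total orbitals: 1 + 3 + 6 + 10 = 20.

20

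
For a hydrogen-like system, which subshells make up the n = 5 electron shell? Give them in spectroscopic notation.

5s, 5p, 5d, 5f, 5g

For n = 5, l runs from 0 to 4. In spectroscopic notation l = 0,1,2,… ↔ s,p,d,f,g,h,i, so the subshells are 5s, 5p, 5d, 5f, 5g.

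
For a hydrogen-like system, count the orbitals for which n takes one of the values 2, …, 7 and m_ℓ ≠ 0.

112

Per-shell orbital counts meeting the constraint:
n=2 → 2; n=3 → 6; n=4 → 12; n=5 → 20; n=6 → 30; n=7 → 42.
Total orbitals: 2 + 6 + 12 + 20 + 30 + 42 = 112.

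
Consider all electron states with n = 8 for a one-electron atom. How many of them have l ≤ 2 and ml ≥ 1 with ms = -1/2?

Orbitals with l ≤ 2 and ml ≥ 1, by l: l=1 → 1; l=2 → 2.
Orbitals: 1 + 2 = 3. With ms fixed to a single value there is one state per orbital, giving 3 states.

3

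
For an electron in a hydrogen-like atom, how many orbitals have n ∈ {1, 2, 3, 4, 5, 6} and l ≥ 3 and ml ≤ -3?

10

For each n in the range, tally the orbitals obeying l ≥ 3 and ml ≤ -3:
n=4 → 1; n=5 → 3; n=6 → 6.
Total orbitals: 1 + 3 + 6 = 10.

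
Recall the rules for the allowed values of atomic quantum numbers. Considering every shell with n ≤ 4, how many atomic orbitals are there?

30

Total orbitals = 1² + 2² + 3² + 4² = 30.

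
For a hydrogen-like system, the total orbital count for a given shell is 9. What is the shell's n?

n = 3

n² = 9 ⇒ n = 3.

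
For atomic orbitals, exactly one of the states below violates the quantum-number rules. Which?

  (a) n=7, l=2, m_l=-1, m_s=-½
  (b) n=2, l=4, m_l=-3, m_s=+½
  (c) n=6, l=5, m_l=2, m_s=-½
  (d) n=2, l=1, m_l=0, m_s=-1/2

(b)

(b) has l = 4 ≥ n = 2, violating 0 ≤ l ≤ n−1.
The remaining sets (a), (c), (d) satisfy all four rules.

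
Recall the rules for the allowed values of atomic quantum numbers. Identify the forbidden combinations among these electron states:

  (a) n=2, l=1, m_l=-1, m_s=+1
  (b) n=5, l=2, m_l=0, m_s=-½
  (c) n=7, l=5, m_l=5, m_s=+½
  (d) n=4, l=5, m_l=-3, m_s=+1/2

(a) has m_s = +1, but an electron's spin must be ±1/2.
(d) has l = 5 ≥ n = 4, violating 0 ≤ l ≤ n−1.
The remaining sets (b), (c) satisfy all four rules.

(a) and (d)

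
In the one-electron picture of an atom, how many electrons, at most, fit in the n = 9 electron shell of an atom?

A shell holds 2n² electrons: 2 × 9² = 2 × 81 = 162.

162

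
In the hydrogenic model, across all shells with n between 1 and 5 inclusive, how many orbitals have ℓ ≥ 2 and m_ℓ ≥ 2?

10

Treat each shell separately and count matching orbitals:
n=3 → 1; n=4 → 3; n=5 → 6.
Total orbitals: 1 + 3 + 6 = 10.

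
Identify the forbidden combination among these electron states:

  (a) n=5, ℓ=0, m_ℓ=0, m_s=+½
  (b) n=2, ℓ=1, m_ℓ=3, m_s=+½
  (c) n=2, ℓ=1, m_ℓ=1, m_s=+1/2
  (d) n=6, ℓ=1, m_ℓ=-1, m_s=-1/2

(b)

(b) has |m_ℓ| = 3 > ℓ = 1, violating −ℓ ≤ m_ℓ ≤ ℓ.
The remaining sets (a), (c), (d) satisfy all four rules.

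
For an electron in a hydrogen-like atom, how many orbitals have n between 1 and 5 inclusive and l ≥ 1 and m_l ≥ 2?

For each n in the range, tally the orbitals obeying l ≥ 1 and m_l ≥ 2:
n=3 → 1; n=4 → 3; n=5 → 6.
Total orbitals: 1 + 3 + 6 = 10.

10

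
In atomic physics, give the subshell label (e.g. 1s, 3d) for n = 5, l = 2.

l = 2 corresponds to the letter 'd', so the subshell is 5d.

5d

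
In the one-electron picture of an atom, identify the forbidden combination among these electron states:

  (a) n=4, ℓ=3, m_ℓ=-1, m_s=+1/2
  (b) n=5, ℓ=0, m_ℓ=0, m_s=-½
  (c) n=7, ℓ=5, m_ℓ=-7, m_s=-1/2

(c) has |m_ℓ| = 7 > ℓ = 5, violating −ℓ ≤ m_ℓ ≤ ℓ.
The remaining sets (a), (b) satisfy all four rules.

(c)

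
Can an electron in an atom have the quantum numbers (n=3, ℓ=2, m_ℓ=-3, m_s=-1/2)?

The magnetic quantum number must satisfy −ℓ ≤ m_ℓ ≤ ℓ. With ℓ = 2, m_ℓ can only be -2, -1, 0, 1, 2, so m_ℓ = -3 is forbidden.

Invalid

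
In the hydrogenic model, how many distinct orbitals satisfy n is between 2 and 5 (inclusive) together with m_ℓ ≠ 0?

40

Go shell by shell, enumerating (ℓ, m_ℓ) with m_ℓ ≠ 0:
n=2 → 2; n=3 → 6; n=4 → 12; n=5 → 20.
Total orbitals: 2 + 6 + 12 + 20 = 40.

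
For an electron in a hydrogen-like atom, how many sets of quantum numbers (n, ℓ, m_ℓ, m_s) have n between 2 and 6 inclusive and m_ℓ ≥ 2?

For each n in the range, tally the orbitals obeying m_ℓ ≥ 2:
n=3 → 1; n=4 → 3; n=5 → 6; n=6 → 10.
Orbitals: 1 + 3 + 6 + 10 = 20. Including both spin states (m_s = ±1/2) gives 2 × 20 = 40 states.

40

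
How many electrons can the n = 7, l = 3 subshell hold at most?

14

A subshell with l = 3 has 2l+1 = 7 orbitals, each holding 2 electrons (spin ±1/2), so 7 × 2 = 14.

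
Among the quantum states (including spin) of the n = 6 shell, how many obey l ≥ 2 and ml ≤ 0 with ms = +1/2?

For n = 6, l ranges over 0 … 5.
The (l, ml) pairs meeting l ≥ 2 and ml ≤ 0 give: l=2 → 3; l=3 → 4; l=4 → 5; l=5 → 6.
Orbitals: 3 + 4 + 5 + 6 = 18. With ms fixed to a single value there is one state per orbital, giving 18 states.

18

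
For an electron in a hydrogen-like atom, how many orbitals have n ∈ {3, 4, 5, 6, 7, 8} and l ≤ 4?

Treat each shell separately and count matching orbitals:
n=3 → 9; n=4 → 16; n=5 → 25; n=6 → 25; n=7 → 25; n=8 → 25.
Total orbitals: 9 + 16 + 25 + 25 + 25 + 25 = 125.

125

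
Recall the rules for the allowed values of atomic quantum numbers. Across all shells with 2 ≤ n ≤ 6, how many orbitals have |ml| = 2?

20

Count contributing orbitals for each principal shell:
n=3 → 2; n=4 → 4; n=5 → 6; n=6 → 8.
Total orbitals: 2 + 4 + 6 + 8 = 20.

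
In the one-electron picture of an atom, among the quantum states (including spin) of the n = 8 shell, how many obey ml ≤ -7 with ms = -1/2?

1

Per l-value: l=7 → 1.
Orbitals: 1. With ms fixed to a single value there is one state per orbital, giving 1 state.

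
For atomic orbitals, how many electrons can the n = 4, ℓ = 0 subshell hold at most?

A subshell with ℓ = 0 has 2ℓ+1 = 1 orbital, each holding 2 electrons (spin ±1/2), so 1 × 2 = 2.

2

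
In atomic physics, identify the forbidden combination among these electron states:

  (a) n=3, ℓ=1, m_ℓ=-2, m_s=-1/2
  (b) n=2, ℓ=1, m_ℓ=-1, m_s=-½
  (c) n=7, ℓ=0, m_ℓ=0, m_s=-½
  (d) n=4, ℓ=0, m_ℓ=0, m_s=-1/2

(a)

(a) has |m_ℓ| = 2 > ℓ = 1, violating −ℓ ≤ m_ℓ ≤ ℓ.
The remaining sets (b), (c), (d) satisfy all four rules.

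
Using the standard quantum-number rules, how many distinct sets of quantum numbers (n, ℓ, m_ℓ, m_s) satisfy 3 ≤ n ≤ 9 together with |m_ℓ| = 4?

For each n in the range, tally the orbitals obeying |m_ℓ| = 4:
n=5 → 2; n=6 → 4; n=7 → 6; n=8 → 8; n=9 → 10.
Orbitals: 2 + 4 + 6 + 8 + 10 = 30. Including both spin states (m_s = ±1/2) gives 2 × 30 = 60 states.

60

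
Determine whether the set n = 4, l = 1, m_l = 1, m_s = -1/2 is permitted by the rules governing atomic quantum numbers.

Valid

n = 4 is a positive integer. l = 1 satisfies 0 ≤ l ≤ n−1 = 3. m_l = 1 lies in the range −l … +l (here −1 … 1). m_s = -1/2 is one of ±1/2.
All four constraints are satisfied.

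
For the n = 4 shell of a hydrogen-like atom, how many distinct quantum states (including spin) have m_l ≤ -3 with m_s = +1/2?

1

The n = 4 shell has l = 0 through 3; check each.
Contributions: l=3 → 1.
Orbitals: 1. With m_s fixed to a single value there is one state per orbital, giving 1 state.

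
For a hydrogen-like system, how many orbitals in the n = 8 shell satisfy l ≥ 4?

48

Orbitals with l ≥ 4, by l: l=4 → 9; l=5 → 11; l=6 → 13; l=7 → 15.
Total orbitals: 9 + 11 + 13 + 15 = 48.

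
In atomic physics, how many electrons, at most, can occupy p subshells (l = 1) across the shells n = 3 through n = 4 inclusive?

12

A p subshell (l = 1) exists for every n ≥ 2, so shells n = 3, 4 each contribute one — 2 subshells.
Since each p subshell holds 2(2·1+1) = 6 electrons, the total is 2 × 6 = 12.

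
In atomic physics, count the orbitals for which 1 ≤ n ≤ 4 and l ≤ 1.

Count contributing orbitals for each principal shell:
n=1 → 1; n=2 → 4; n=3 → 4; n=4 → 4.
Total orbitals: 1 + 4 + 4 + 4 = 13.

13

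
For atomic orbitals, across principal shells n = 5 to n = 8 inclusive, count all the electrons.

348

Shell n has n² orbitals: 5²=25 + 6²=36 + 7²=49 + 8²=64 = 174 orbitals.
Two spin states per orbital: 2 × 174 = 348 electrons.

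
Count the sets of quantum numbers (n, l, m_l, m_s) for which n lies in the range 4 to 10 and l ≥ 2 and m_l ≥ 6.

40

For each n in the range, tally the orbitals obeying l ≥ 2 and m_l ≥ 6:
n=7 → 1; n=8 → 3; n=9 → 6; n=10 → 10.
Orbitals: 1 + 3 + 6 + 10 = 20. Including both spin states (m_s = ±1/2) gives 2 × 20 = 40 states.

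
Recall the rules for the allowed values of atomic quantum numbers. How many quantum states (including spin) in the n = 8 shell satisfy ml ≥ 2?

42

For n = 8, l ranges over 0 … 7.
Contributions: l=2 → 1; l=3 → 2; l=4 → 3; l=5 → 4; l=6 → 5; l=7 → 6.
Orbitals: 1 + 2 + 3 + 4 + 5 + 6 = 21. Each orbital carries two spin states, so 21 × 2 = 42 states.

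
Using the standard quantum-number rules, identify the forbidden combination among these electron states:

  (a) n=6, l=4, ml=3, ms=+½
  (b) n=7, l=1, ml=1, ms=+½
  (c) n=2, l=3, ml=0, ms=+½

(c)

(c) has l = 3 ≥ n = 2, violating 0 ≤ l ≤ n−1.
The remaining sets (a), (b) satisfy all four rules.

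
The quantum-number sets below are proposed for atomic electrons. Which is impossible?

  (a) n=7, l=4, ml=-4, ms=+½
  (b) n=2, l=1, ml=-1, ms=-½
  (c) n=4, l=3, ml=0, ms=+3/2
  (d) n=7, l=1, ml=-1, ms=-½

(c) has ms = +3/2, but an electron's spin must be ±1/2.
The remaining sets (a), (b), (d) satisfy all four rules.

(c)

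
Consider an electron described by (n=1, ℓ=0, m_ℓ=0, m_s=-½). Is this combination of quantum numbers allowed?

n = 1 is a positive integer. ℓ = 0 satisfies 0 ≤ ℓ ≤ n−1 = 0. m_ℓ = 0 lies in the range −ℓ … +ℓ (here 0). m_s = -1/2 is one of ±1/2.
All four constraints are satisfied.

Valid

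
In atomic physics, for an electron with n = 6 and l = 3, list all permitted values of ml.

-3, -2, -1, 0, 1, 2, 3

ml takes every integer from −l to +l. With l = 3 that gives the 7 values -3, -2, -1, 0, 1, 2, 3.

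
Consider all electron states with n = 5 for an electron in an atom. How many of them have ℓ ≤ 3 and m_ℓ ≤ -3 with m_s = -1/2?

1

With n = 5 the allowed ℓ are 0, 1, …, 4.
Contributions: ℓ=3 → 1.
Orbitals: 1. With m_s fixed to a single value there is one state per orbital, giving 1 state.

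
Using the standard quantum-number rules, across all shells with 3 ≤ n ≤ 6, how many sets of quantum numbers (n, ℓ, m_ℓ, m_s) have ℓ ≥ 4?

Work shell by shell — for each n, count the (ℓ, m_ℓ) pairs that satisfy ℓ ≥ 4:
n=5 → 9; n=6 → 20.
Orbitals: 9 + 20 = 29. Including both spin states (m_s = ±1/2) gives 2 × 29 = 58 states.

58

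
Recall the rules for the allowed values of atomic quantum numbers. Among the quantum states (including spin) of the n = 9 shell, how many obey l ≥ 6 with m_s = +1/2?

For n = 9, l ranges over 0 … 8.
Per l-value: l=6 → 13; l=7 → 15; l=8 → 17.
Orbitals: 13 + 15 + 17 = 45. With m_s fixed to a single value there is one state per orbital, giving 45 states.

45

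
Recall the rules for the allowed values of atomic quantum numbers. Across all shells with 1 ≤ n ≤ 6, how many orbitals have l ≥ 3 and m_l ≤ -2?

Work shell by shell — for each n, count the (l, m_l) pairs that satisfy l ≥ 3 and m_l ≤ -2:
n=4 → 2; n=5 → 5; n=6 → 9.
Total orbitals: 2 + 5 + 9 = 16.

16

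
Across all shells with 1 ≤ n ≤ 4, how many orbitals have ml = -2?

Treat each shell separately and count matching orbitals:
n=3 → 1; n=4 → 2.
Total orbitals: 1 + 2 = 3.

3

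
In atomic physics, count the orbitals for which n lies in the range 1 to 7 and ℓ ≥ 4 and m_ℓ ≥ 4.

Per-shell orbital counts meeting the constraint:
n=5 → 1; n=6 → 3; n=7 → 6.
Total orbitals: 1 + 3 + 6 = 10.

10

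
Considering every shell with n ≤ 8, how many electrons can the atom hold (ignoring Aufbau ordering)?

408

Total orbitals = 1² + 2² + 3² + 4² + 5² + 6² + 7² + 8² = 204. Doubling for spin gives 408 electrons.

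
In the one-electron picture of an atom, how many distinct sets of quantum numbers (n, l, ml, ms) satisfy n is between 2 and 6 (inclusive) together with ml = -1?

30

Treat each shell separately and count matching orbitals:
n=2 → 1; n=3 → 2; n=4 → 3; n=5 → 4; n=6 → 5.
Orbitals: 1 + 2 + 3 + 4 + 5 = 15. Including both spin states (ms = ±1/2) gives 2 × 15 = 30 states.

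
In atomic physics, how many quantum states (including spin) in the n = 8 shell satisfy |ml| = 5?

12

Orbitals with |ml| = 5, by l: l=5 → 2; l=6 → 2; l=7 → 2.
Orbitals: 2 + 2 + 2 = 6. Each orbital carries two spin states, so 6 × 2 = 12 states.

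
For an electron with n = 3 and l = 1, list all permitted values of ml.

-1, 0, 1

ml takes every integer from −l to +l. With l = 1 that gives the 3 values -1, 0, 1.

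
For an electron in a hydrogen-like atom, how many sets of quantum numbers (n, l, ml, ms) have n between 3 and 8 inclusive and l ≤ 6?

For each n in the range, tally the orbitals obeying l ≤ 6:
n=3 → 9; n=4 → 16; n=5 → 25; n=6 → 36; n=7 → 49; n=8 → 49.
Orbitals: 9 + 16 + 25 + 36 + 49 + 49 = 184. Including both spin states (ms = ±1/2) gives 2 × 184 = 368 states.

368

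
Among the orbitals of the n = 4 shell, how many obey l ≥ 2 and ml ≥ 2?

3

The n = 4 shell has l = 0 through 3; check each.
The (l, ml) pairs meeting l ≥ 2 and ml ≥ 2 give: l=2 → 1; l=3 → 2.
Total orbitals: 1 + 2 = 3.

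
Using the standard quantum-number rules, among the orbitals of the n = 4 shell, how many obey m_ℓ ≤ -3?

1

The n = 4 shell has ℓ = 0 through 3; check each.
Contributions: ℓ=3 → 1.
Total orbitals: 1.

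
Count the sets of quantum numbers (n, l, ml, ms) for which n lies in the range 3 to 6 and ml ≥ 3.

20

Count contributing orbitals for each principal shell:
n=4 → 1; n=5 → 3; n=6 → 6.
Orbitals: 1 + 3 + 6 = 10. Including both spin states (ms = ±1/2) gives 2 × 10 = 20 states.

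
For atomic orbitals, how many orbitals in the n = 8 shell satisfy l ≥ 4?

For n = 8, l ranges over 0 … 7.
Per l-value: l=4 → 9; l=5 → 11; l=6 → 13; l=7 → 15.
Total orbitals: 9 + 11 + 13 + 15 = 48.

48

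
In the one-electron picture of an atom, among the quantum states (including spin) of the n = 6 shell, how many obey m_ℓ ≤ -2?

Go through ℓ = 0, …, 5 (the values permitted for n = 6).
Per ℓ-value: ℓ=2 → 1; ℓ=3 → 2; ℓ=4 → 3; ℓ=5 → 4.
Orbitals: 1 + 2 + 3 + 4 = 10. Each orbital carries two spin states, so 10 × 2 = 20 states.

20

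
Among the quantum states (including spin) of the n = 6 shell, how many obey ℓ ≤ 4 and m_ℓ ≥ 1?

The (ℓ, m_ℓ) pairs meeting ℓ ≤ 4 and m_ℓ ≥ 1 give: ℓ=1 → 1; ℓ=2 → 2; ℓ=3 → 3; ℓ=4 → 4.
Orbitals: 1 + 2 + 3 + 4 = 10. Each orbital carries two spin states, so 10 × 2 = 20 states.

20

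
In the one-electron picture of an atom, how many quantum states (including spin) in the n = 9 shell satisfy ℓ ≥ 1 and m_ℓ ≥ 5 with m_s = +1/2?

With n = 9 the allowed ℓ are 0, 1, …, 8.
The (ℓ, m_ℓ) pairs meeting ℓ ≥ 1 and m_ℓ ≥ 5 give: ℓ=5 → 1; ℓ=6 → 2; ℓ=7 → 3; ℓ=8 → 4.
Orbitals: 1 + 2 + 3 + 4 = 10. With m_s fixed to a single value there is one state per orbital, giving 10 states.

10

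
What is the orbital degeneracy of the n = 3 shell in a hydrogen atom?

The n = 3 shell contains n² = 3² = 9 orbitals.

9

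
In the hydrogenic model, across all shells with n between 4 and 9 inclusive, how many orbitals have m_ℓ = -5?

Treat each shell separately and count matching orbitals:
n=6 → 1; n=7 → 2; n=8 → 3; n=9 → 4.
Total orbitals: 1 + 2 + 3 + 4 = 10.

10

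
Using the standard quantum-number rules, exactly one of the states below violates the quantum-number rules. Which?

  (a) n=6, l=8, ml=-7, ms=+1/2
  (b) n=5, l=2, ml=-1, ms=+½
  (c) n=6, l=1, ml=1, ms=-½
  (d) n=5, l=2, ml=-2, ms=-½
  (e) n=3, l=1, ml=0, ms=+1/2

(a) has l = 8 ≥ n = 6, violating 0 ≤ l ≤ n−1.
The remaining sets (b), (c), (d), (e) satisfy all four rules.

(a)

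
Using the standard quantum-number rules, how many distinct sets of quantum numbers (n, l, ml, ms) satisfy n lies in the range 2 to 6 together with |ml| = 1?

Work shell by shell — for each n, count the (l, ml) pairs that satisfy |ml| = 1:
n=2 → 2; n=3 → 4; n=4 → 6; n=5 → 8; n=6 → 10.
Orbitals: 2 + 4 + 6 + 8 + 10 = 30. Including both spin states (ms = ±1/2) gives 2 × 30 = 60 states.

60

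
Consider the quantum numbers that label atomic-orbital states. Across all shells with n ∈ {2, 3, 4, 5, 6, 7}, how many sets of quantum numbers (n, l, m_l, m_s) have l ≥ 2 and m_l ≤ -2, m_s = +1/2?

35

Go shell by shell, enumerating (l, m_l) with l ≥ 2 and m_l ≤ -2:
n=3 → 1; n=4 → 3; n=5 → 6; n=6 → 10; n=7 → 15.
Orbitals: 1 + 3 + 6 + 10 + 15 = 35. With m_s fixed to +1/2 there is one state per orbital, so 35 states.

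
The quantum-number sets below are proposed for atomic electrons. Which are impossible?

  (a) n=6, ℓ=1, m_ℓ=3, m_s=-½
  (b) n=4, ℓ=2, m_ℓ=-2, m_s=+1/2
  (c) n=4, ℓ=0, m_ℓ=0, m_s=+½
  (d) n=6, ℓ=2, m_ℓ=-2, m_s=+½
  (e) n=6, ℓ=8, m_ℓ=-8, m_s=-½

(a) has |m_ℓ| = 3 > ℓ = 1, violating −ℓ ≤ m_ℓ ≤ ℓ.
(e) has ℓ = 8 ≥ n = 6, violating 0 ≤ ℓ ≤ n−1.
The remaining sets (b), (c), (d) satisfy all four rules.

(a) and (e)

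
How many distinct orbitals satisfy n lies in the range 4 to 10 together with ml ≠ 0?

Treat each shell separately and count matching orbitals:
n=4 → 12; n=5 → 20; n=6 → 30; n=7 → 42; n=8 → 56; n=9 → 72; n=10 → 90.
Total orbitals: 12 + 20 + 30 + 42 + 56 + 72 + 90 = 322.

322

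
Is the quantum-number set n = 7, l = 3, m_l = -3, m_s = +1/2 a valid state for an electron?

n = 7 is a positive integer. l = 3 satisfies 0 ≤ l ≤ n−1 = 6. m_l = -3 lies in the range −l … +l (here −3 … 3). m_s = +1/2 is one of ±1/2.
All four constraints are satisfied.

Valid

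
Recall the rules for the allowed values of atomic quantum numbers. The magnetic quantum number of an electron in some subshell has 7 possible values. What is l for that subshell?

l = 3

ml ranges over 2l+1 integers, so 2l+1 = 7 ⇒ l = 3.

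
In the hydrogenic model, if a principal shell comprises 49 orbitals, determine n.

n² = 49 ⇒ n = 7.

n = 7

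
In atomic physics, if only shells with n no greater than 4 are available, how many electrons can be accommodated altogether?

60

Total orbitals = 1² + 2² + 3² + 4² = 30. Doubling for spin gives 60 electrons.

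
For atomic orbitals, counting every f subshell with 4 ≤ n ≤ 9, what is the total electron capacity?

84

An f subshell (l = 3) exists for every n ≥ 4, so shells n = 4, 5, 6, 7, 8, 9 each contribute one — 6 subshells.
Since each f subshell holds 2(2·3+1) = 14 electrons, the total is 6 × 14 = 84.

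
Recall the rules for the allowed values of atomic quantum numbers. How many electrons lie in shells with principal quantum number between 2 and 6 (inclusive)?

Shell n has n² orbitals: 2²=4 + 3²=9 + 4²=16 + 5²=25 + 6²=36 = 90 orbitals.
Two spin states per orbital: 2 × 90 = 180 electrons.

180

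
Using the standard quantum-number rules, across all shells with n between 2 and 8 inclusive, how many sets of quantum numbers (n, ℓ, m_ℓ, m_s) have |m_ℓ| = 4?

40

Go shell by shell, enumerating (ℓ, m_ℓ) with |m_ℓ| = 4:
n=5 → 2; n=6 → 4; n=7 → 6; n=8 → 8.
Orbitals: 2 + 4 + 6 + 8 = 20. Including both spin states (m_s = ±1/2) gives 2 × 20 = 40 states.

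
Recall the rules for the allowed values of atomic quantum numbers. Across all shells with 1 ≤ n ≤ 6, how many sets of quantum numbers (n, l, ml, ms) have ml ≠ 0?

140

Per-shell orbital counts meeting the constraint:
n=2 → 2; n=3 → 6; n=4 → 12; n=5 → 20; n=6 → 30.
Orbitals: 2 + 6 + 12 + 20 + 30 = 70. Including both spin states (ms = ±1/2) gives 2 × 70 = 140 states.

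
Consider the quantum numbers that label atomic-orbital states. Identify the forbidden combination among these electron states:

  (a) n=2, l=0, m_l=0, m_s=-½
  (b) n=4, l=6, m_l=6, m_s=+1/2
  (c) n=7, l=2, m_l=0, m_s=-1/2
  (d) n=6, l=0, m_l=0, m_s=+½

(b)

(b) has l = 6 ≥ n = 4, violating 0 ≤ l ≤ n−1.
The remaining sets (a), (c), (d) satisfy all four rules.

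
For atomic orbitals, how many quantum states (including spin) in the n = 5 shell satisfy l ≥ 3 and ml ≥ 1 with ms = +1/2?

7

With n = 5 the allowed l are 0, 1, …, 4.
Orbitals with l ≥ 3 and ml ≥ 1, by l: l=3 → 3; l=4 → 4.
Orbitals: 3 + 4 = 7. With ms fixed to a single value there is one state per orbital, giving 7 states.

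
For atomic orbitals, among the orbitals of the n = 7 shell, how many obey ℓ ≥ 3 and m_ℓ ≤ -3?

The n = 7 shell has ℓ = 0 through 6; check each.
The (ℓ, m_ℓ) pairs meeting ℓ ≥ 3 and m_ℓ ≤ -3 give: ℓ=3 → 1; ℓ=4 → 2; ℓ=5 → 3; ℓ=6 → 4.
Total orbitals: 1 + 2 + 3 + 4 = 10.

10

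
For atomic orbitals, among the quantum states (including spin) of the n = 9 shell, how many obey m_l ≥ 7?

6

Per l-value: l=7 → 1; l=8 → 2.
Orbitals: 1 + 2 = 3. Each orbital carries two spin states, so 3 × 2 = 6 states.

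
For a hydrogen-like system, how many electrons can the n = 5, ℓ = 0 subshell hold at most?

A subshell with ℓ = 0 has 2ℓ+1 = 1 orbital, each holding 2 electrons (spin ±1/2), so 1 × 2 = 2.

2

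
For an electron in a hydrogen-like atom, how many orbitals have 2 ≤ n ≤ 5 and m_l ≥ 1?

For each n in the range, tally the orbitals obeying m_l ≥ 1:
n=2 → 1; n=3 → 3; n=4 → 6; n=5 → 10.
Total orbitals: 1 + 3 + 6 + 10 = 20.

20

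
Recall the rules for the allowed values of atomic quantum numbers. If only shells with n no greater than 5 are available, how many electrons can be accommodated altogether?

110

Total orbitals = 1² + 2² + 3² + 4² + 5² = 55. Doubling for spin gives 110 electrons.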